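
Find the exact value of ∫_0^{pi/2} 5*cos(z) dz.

5

An antiderivative is F(z) = 5*sin(z).
Then F(pi/2) - F(0) = (5) - (0) = 5.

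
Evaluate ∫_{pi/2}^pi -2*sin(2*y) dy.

An antiderivative is F(y) = cos(2*y).
Then F(pi) - F(pi/2) = (1) - (-1) = 2.

2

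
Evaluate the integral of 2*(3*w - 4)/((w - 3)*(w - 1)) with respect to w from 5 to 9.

Factor the denominator: w**2 - 4*w + 3 = (w - 1)(w - 3).
Partial fractions: 2*(3*w - 4)/((w - 3)*(w - 1)) = 1/(w - 1) + 5/(w - 3).
An antiderivative is F(w) = 5*log(w - 3) + log(w - 1).
Then F(9) - F(5) = (5*log(3) + 8*log(2)) - (7*log(2)) = log(2) + 5*log(3).

log(2) + 5*log(3)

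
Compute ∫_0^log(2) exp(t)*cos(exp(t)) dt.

Let u = exp(t), so du = exp(t) dt. When t = 0, u = 1; when t = log(2), u = 2.
The integral becomes ∫ cos(u) du from 1 to 2, with antiderivative sin(u).
Back in t: F(t) = sin(exp(t)).
Then F(log(2)) - F(0) = (sin(2)) - (sin(1)) = -sin(1) + sin(2).

-sin(1) + sin(2)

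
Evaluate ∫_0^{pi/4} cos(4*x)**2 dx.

Use the identity cos^2(4*x) = (1 + cos(8*x))/2.
An antiderivative is F(x) = x/2 + sin(8*x)/16.
Then F(pi/4) - F(0) = (pi/8) - (0) = pi/8.

pi/8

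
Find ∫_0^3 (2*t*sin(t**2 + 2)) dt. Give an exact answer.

cos(2) - cos(11)

Let u = t**2 + 2, so du = 2*t dt. When t = 0, u = 2; when t = 3, u = 11.
The integral becomes ∫ sin(u) du from 2 to 11, with antiderivative -cos(u).
Back in t: F(t) = -cos(t**2 + 2).
Then F(3) - F(0) = (-cos(11)) - (-cos(2)) = cos(2) - cos(11).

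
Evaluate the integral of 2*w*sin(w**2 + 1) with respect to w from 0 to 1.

-cos(2) + cos(1)

Let u = w**2 + 1, so du = 2*w dw. When w = 0, u = 1; when w = 1, u = 2.
The integral becomes ∫ sin(u) du from 1 to 2, with antiderivative -cos(u).
Back in w: F(w) = -cos(w**2 + 1).
Then F(1) - F(0) = (-cos(2)) - (-cos(1)) = -cos(2) + cos(1).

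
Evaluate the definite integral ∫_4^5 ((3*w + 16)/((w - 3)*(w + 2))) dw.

-2*log(7) + 2*log(3) + 7*log(2)

Factor the denominator: w**2 - w - 6 = (w + 2)(w - 3).
Partial fractions: (3*w + 16)/((w - 3)*(w + 2)) = -2/(w + 2) + 5/(w - 3).
An antiderivative is F(w) = 5*log(w - 3) - 2*log(w + 2).
Then F(5) - F(4) = (log(32/49)) - (-log(36)) = -2*log(7) + 2*log(3) + 7*log(2).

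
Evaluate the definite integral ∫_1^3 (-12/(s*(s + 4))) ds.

-3*log(5) - 3*log(3) + 3*log(7)

Factor the denominator: s**2 + 4*s = (s + 4)s.
Partial fractions: -12/(s*(s + 4)) = 3/(s + 4) - 3/s.
An antiderivative is F(s) = -3*log(s) + 3*log(s + 4).
Then F(3) - F(1) = (-3*log(3) + 3*log(7)) - (3*log(5)) = -3*log(5) - 3*log(3) + 3*log(7).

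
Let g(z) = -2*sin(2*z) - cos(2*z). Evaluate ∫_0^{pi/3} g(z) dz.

-3/2 - sqrt(3)/4

An antiderivative is F(z) = -sin(2*z)/2 + cos(2*z).
Then F(pi/3) - F(0) = (-1/2 - sqrt(3)/4) - (1) = -3/2 - sqrt(3)/4.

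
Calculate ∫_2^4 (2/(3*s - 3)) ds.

2*log(3)/3

An antiderivative is F(s) = 2*log(3*s - 3)/3.
Then F(4) - F(2) = (4*log(3)/3) - (2*log(3)/3) = 2*log(3)/3.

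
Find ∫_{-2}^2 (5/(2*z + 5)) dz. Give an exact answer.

5*log(3)

An antiderivative is F(z) = 5*log(2*z + 5)/2.
Then F(2) - F(-2) = (5*log(3)) - (0) = 5*log(3).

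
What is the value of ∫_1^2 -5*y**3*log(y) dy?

75/16 - 20*log(2)

Integrate by parts once (u = ln y, dv = -5*y**3 dy).
An antiderivative is F(y) = -5*y**4*(4*log(y) - 1)/16.
Then F(2) - F(1) = (5 - 20*log(2)) - (5/16) = 75/16 - 20*log(2).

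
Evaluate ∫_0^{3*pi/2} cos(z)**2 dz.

Use the identity cos^2(z) = (1 + cos(2*z))/2.
An antiderivative is F(z) = z/2 + sin(2*z)/4.
Then F(3*pi/2) - F(0) = (3*pi/4) - (0) = 3*pi/4.

3*pi/4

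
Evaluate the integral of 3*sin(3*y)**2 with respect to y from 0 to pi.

Use the identity sin^2(3*y) = (1 - cos(6*y))/2.
An antiderivative is F(y) = 3*y/2 - sin(6*y)/4.
Then F(pi) - F(0) = (3*pi/2) - (0) = 3*pi/2.

3*pi/2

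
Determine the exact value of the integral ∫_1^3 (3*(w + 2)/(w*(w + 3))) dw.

Factor the denominator: w**2 + 3*w = (w + 3)w.
Partial fractions: 3*(w + 2)/(w*(w + 3)) = 1/(w + 3) + 2/w.
An antiderivative is F(w) = 2*log(w) + log(w + 3).
Then F(3) - F(1) = (log(54)) - (log(4)) = log(27/2).

log(27/2)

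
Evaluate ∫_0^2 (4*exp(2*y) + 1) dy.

2*exp(4)

An antiderivative is F(y) = 2*exp(2*y) + y.
Then F(2) - F(0) = (2 + 2*exp(4)) - (2) = 2*exp(4).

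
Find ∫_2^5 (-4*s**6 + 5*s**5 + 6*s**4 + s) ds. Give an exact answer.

By the power rule, an antiderivative is F(s) = -4*s**7/7 + 5*s**6/6 + 6*s**5/5 + s**2/2.
Then F(5) - F(2) = (-585050/21) - (2162/105) = -975804/35.

-975804/35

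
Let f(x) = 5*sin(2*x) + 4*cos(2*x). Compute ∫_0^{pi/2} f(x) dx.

5

An antiderivative is F(x) = 2*sin(2*x) - 5*cos(2*x)/2.
Then F(pi/2) - F(0) = (5/2) - (-5/2) = 5.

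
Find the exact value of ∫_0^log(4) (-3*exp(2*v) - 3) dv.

An antiderivative is F(v) = -3*exp(2*v)/2 - 3*v.
Then F(log(4)) - F(0) = (-24 - 6*log(2)) - (-3/2) = -45/2 - log(64).

-45/2 - log(64)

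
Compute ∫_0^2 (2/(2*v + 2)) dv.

log(3)

An antiderivative is F(v) = log(2*v + 2).
Then F(2) - F(0) = (log(6)) - (log(2)) = log(3).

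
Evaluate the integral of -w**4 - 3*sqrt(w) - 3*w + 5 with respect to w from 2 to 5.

By the power rule, an antiderivative is F(w) = -w**5/5 - 2*w**(3/2) - 3*w**2/2 + 5*w.
Then F(5) - F(2) = (-1275/2 - 10*sqrt(5)) - (-4*sqrt(2) - 12/5) = -6351/10 - 10*sqrt(5) + 4*sqrt(2).

-6351/10 - 10*sqrt(5) + 4*sqrt(2)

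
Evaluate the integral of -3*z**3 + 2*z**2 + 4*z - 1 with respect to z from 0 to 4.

-364/3

By the power rule, an antiderivative is F(z) = -3*z**4/4 + 2*z**3/3 + 2*z**2 - z.
Then F(4) - F(0) = (-364/3) - (0) = -364/3.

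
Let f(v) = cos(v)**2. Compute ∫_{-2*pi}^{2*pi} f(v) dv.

2*pi

Use the identity cos^2(v) = (1 + cos(2*v))/2.
An antiderivative is F(v) = v/2 + sin(2*v)/4.
Then F(2*pi) - F(-2*pi) = (pi) - (-pi) = 2*pi.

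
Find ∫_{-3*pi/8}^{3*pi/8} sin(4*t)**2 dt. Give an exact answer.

Use the identity sin^2(4*t) = (1 - cos(8*t))/2.
An antiderivative is F(t) = t/2 - sin(8*t)/16.
Then F(3*pi/8) - F(-3*pi/8) = (3*pi/16) - (-3*pi/16) = 3*pi/8.

3*pi/8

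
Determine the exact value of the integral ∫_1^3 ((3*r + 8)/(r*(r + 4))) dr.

Factor the denominator: r**2 + 4*r = (r + 4)r.
Partial fractions: (3*r + 8)/(r*(r + 4)) = 1/(r + 4) + 2/r.
An antiderivative is F(r) = 2*log(r) + log(r + 4).
Then F(3) - F(1) = (log(63)) - (log(5)) = log(63/5).

log(63/5)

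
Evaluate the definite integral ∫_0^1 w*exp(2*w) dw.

Integrate by parts once (u = w, dv = exp(2*w) dw).
An antiderivative is F(w) = (2*w - 1)*exp(2*w)/4.
Then F(1) - F(0) = (exp(2)/4) - (-1/4) = 1/4 + exp(2)/4.

1/4 + exp(2)/4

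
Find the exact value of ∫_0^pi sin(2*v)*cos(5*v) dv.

Use the identity sin(2*v)cos(5*v) = [sin(7*v) + sin(-3*v)]/2.
An antiderivative is F(v) = cos(3*v)/6 - cos(7*v)/14.
Then F(pi) - F(0) = (-2/21) - (2/21) = -4/21.

-4/21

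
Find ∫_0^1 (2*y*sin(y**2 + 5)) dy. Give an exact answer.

-cos(6) + cos(5)

Let u = y**2 + 5, so du = 2*y dy. When y = 0, u = 5; when y = 1, u = 6.
The integral becomes ∫ sin(u) du from 5 to 6, with antiderivative -cos(u).
Back in y: F(y) = -cos(y**2 + 5).
Then F(1) - F(0) = (-cos(6)) - (-cos(5)) = -cos(6) + cos(5).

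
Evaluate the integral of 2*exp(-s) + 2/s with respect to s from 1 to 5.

An antiderivative is F(s) = 2*log(s) - 2*exp(-s).
Then F(5) - F(1) = (-2*exp(-5) + 2*log(5)) - (-2*exp(-1)) = -2*exp(-5) + 2*exp(-1) + 2*log(5).

-2*exp(-5) + 2*exp(-1) + 2*log(5)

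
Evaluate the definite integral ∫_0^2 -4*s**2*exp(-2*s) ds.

-1 + 13*exp(-4)

Integrate by parts twice (u = s^2, dv = -4*exp(-2*s) ds).
An antiderivative is F(s) = (2*s**2 + 2*s + 1)*exp(-2*s).
Then F(2) - F(0) = (13*exp(-4)) - (1) = -1 + 13*exp(-4).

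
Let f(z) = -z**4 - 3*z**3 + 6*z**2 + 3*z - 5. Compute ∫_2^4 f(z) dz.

By the power rule, an antiderivative is F(z) = -z**5/5 - 3*z**4/4 + 2*z**3 + 3*z**2/2 - 5*z.
Then F(4) - F(2) = (-1324/5) - (-32/5) = -1292/5.

-1292/5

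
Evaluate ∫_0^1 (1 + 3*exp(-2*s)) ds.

5/2 - 3*exp(-2)/2

An antiderivative is F(s) = s - 3*exp(-2*s)/2.
Then F(1) - F(0) = (1 - 3*exp(-2)/2) - (-3/2) = 5/2 - 3*exp(-2)/2.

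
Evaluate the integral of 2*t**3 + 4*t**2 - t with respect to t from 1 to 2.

46/3

By the power rule, an antiderivative is F(t) = t**4/2 + 4*t**3/3 - t**2/2.
Then F(2) - F(1) = (50/3) - (4/3) = 46/3.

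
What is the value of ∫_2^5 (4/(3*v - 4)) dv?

-4*log(2)/3 + 4*log(11)/3

An antiderivative is F(v) = 4*log(3*v - 4)/3.
Then F(5) - F(2) = (4*log(11)/3) - (4*log(2)/3) = -4*log(2)/3 + 4*log(11)/3.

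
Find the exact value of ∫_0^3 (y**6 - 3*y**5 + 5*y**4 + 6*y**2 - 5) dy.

By the power rule, an antiderivative is F(y) = y**7/7 - y**6/2 + y**5 + 2*y**3 - 5*y.
Then F(3) - F(0) = (3219/14) - (0) = 3219/14.

3219/14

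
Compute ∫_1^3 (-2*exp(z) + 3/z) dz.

An antiderivative is F(z) = -2*exp(z) + 3*log(z).
Then F(3) - F(1) = (-2*exp(3) + log(27)) - (-2*exp(1)) = -2*exp(3) + log(27) + 2*exp(1).

-2*exp(3) + log(27) + 2*exp(1)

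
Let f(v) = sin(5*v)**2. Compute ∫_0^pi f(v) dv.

Use the identity sin^2(5*v) = (1 - cos(10*v))/2.
An antiderivative is F(v) = v/2 - sin(10*v)/20.
Then F(pi) - F(0) = (pi/2) - (0) = pi/2.

pi/2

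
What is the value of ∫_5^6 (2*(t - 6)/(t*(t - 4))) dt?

-3*log(5) + 2*log(2) + 3*log(3)

Factor the denominator: t**2 - 4*t = t(t - 4).
Partial fractions: 2*(t - 6)/(t*(t - 4)) = 3/t - 1/(t - 4).
An antiderivative is F(t) = 3*log(t) - log(t - 4).
Then F(6) - F(5) = (2*log(2) + 3*log(3)) - (3*log(5)) = -3*log(5) + 2*log(2) + 3*log(3).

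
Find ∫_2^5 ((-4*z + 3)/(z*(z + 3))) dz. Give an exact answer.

Factor the denominator: z**2 + 3*z = (z + 3)z.
Partial fractions: (-4*z + 3)/(z*(z + 3)) = -5/(z + 3) + 1/z.
An antiderivative is F(z) = log(z) - 5*log(z + 3).
Then F(5) - F(2) = (-15*log(2) + log(5)) - (-5*log(5) + log(2)) = -16*log(2) + 6*log(5).

-16*log(2) + 6*log(5)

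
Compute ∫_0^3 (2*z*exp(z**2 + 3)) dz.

Let u = z**2 + 3, so du = 2*z dz. When z = 0, u = 3; when z = 3, u = 12.
The integral becomes ∫ exp(u) du from 3 to 12, with antiderivative exp(u).
Back in z: F(z) = exp(z**2 + 3).
Then F(3) - F(0) = (exp(12)) - (exp(3)) = -exp(3) + exp(12).

-exp(3) + exp(12)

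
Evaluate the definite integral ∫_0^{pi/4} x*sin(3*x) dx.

sqrt(2)*(4 + 3*pi)/72

Integrate by parts once (u = x, dv = sin(3*x) dx).
An antiderivative is F(x) = -x*cos(3*x)/3 + sin(3*x)/9.
Then F(pi/4) - F(0) = (sqrt(2)*(4 + 3*pi)/72) - (0) = sqrt(2)*(4 + 3*pi)/72.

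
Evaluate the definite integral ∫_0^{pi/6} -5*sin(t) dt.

-5 + 5*sqrt(3)/2

An antiderivative is F(t) = 5*cos(t).
Then F(pi/6) - F(0) = (5*sqrt(3)/2) - (5) = -5 + 5*sqrt(3)/2.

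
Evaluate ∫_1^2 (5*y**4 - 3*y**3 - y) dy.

By the power rule, an antiderivative is F(y) = y**5 - 3*y**4/4 - y**2/2.
Then F(2) - F(1) = (18) - (-1/4) = 73/4.

73/4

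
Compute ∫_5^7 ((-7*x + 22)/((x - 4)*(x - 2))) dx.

-4*log(5) + log(3)

Factor the denominator: x**2 - 6*x + 8 = (x - 2)(x - 4).
Partial fractions: (-7*x + 22)/((x - 4)*(x - 2)) = -4/(x - 2) - 3/(x - 4).
An antiderivative is F(x) = -3*log(x - 4) - 4*log(x - 2).
Then F(7) - F(5) = (-4*log(5) - 3*log(3)) - (-log(81)) = -4*log(5) + log(3).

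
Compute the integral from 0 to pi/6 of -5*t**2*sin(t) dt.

-5*sqrt(3) - 5*pi/6 + 5*sqrt(3)*pi**2/72 + 10

Integrate by parts twice (u = t^2, dv = -5*sin(t) dt).
An antiderivative is F(t) = 5*t**2*cos(t) - 10*t*sin(t) - 10*cos(t).
Then F(pi/6) - F(0) = (-5*sqrt(3) - 5*pi/6 + 5*sqrt(3)*pi**2/72) - (-10) = -5*sqrt(3) - 5*pi/6 + 5*sqrt(3)*pi**2/72 + 10.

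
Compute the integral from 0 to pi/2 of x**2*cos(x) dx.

-2 + pi**2/4

Integrate by parts twice (u = x^2, dv = cos(x) dx).
An antiderivative is F(x) = x**2*sin(x) + 2*x*cos(x) - 2*sin(x).
Then F(pi/2) - F(0) = (-2 + pi**2/4) - (0) = -2 + pi**2/4.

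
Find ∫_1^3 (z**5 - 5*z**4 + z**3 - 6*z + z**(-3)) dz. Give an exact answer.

-1118/9

By the power rule, an antiderivative is F(z) = z**6/6 - z**5 + z**4/4 - 3*z**2 - 1/(2*z**2).
Then F(3) - F(1) = (-4619/36) - (-49/12) = -1118/9.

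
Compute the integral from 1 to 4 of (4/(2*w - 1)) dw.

log(49)

An antiderivative is F(w) = 2*log(2*w - 1).
Then F(4) - F(1) = (log(49)) - (0) = log(49).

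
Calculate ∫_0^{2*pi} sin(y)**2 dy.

Use the identity sin^2(y) = (1 - cos(2*y))/2.
An antiderivative is F(y) = y/2 - sin(2*y)/4.
Then F(2*pi) - F(0) = (pi) - (0) = pi.

pi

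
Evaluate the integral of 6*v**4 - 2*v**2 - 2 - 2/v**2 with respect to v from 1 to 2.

By the power rule, an antiderivative is F(v) = 6*v**5/5 - 2*v**3/3 - 2*v + 2/v.
Then F(2) - F(1) = (451/15) - (8/15) = 443/15.

443/15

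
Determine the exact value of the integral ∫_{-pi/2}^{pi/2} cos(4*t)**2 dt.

Use the identity cos^2(4*t) = (1 + cos(8*t))/2.
An antiderivative is F(t) = t/2 + sin(8*t)/16.
Then F(pi/2) - F(-pi/2) = (pi/4) - (-pi/4) = pi/2.

pi/2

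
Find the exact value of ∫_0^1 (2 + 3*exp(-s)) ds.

5 - 3*exp(-1)

An antiderivative is F(s) = 2*s - 3*exp(-s).
Then F(1) - F(0) = (2 - 3*exp(-1)) - (-3) = 5 - 3*exp(-1).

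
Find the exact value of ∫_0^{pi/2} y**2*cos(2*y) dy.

Integrate by parts twice (u = y^2, dv = cos(2*y) dy).
An antiderivative is F(y) = y**2*sin(2*y)/2 + y*cos(2*y)/2 - sin(2*y)/4.
Then F(pi/2) - F(0) = (-pi/4) - (0) = -pi/4.

-pi/4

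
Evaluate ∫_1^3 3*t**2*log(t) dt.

Integrate by parts once (u = ln t, dv = 3*t**2 dt).
An antiderivative is F(t) = t**3*(3*log(t) - 1)/3.
Then F(3) - F(1) = (-9 + 27*log(3)) - (-1/3) = -26/3 + 27*log(3).

-26/3 + 27*log(3)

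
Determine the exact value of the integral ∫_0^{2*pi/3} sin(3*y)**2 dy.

Use the identity sin^2(3*y) = (1 - cos(6*y))/2.
An antiderivative is F(y) = y/2 - sin(6*y)/12.
Then F(2*pi/3) - F(0) = (pi/3) - (0) = pi/3.

pi/3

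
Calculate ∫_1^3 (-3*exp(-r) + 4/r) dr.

An antiderivative is F(r) = 4*log(r) + 3*exp(-r).
Then F(3) - F(1) = (3*exp(-3) + 4*log(3)) - (3*exp(-1)) = -3*exp(-1) + 3*exp(-3) + 4*log(3).

-3*exp(-1) + 3*exp(-3) + 4*log(3)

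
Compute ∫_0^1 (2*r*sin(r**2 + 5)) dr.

-cos(6) + cos(5)

Let u = r**2 + 5, so du = 2*r dr. When r = 0, u = 5; when r = 1, u = 6.
The integral becomes ∫ sin(u) du from 5 to 6, with antiderivative -cos(u).
Back in r: F(r) = -cos(r**2 + 5).
Then F(1) - F(0) = (-cos(6)) - (-cos(5)) = -cos(6) + cos(5).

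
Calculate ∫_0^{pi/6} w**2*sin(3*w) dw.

-2/27 + pi/27

Integrate by parts twice (u = w^2, dv = sin(3*w) dw).
An antiderivative is F(w) = -w**2*cos(3*w)/3 + 2*w*sin(3*w)/9 + 2*cos(3*w)/27.
Then F(pi/6) - F(0) = (pi/27) - (2/27) = -2/27 + pi/27.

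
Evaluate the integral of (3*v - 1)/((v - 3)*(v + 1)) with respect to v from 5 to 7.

log(16/3)

Factor the denominator: v**2 - 2*v - 3 = (v + 1)(v - 3).
Partial fractions: (3*v - 1)/((v - 3)*(v + 1)) = 1/(v + 1) + 2/(v - 3).
An antiderivative is F(v) = 2*log(v - 3) + log(v + 1).
Then F(7) - F(5) = (7*log(2)) - (log(24)) = log(16/3).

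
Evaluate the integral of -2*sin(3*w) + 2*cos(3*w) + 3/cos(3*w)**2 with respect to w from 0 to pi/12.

An antiderivative is F(w) = 2*sin(3*w)/3 + 2*cos(3*w)/3 + tan(3*w).
Then F(pi/12) - F(0) = (2*sqrt(2)/3 + 1) - (2/3) = 1/3 + 2*sqrt(2)/3.

1/3 + 2*sqrt(2)/3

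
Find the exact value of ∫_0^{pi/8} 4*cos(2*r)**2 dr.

1/2 + pi/4

Use the identity cos^2(2*r) = (1 + cos(4*r))/2.
An antiderivative is F(r) = 2*r + sin(4*r)/2.
Then F(pi/8) - F(0) = (1/2 + pi/4) - (0) = 1/2 + pi/4.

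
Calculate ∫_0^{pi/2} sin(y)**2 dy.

Use the identity sin^2(y) = (1 - cos(2*y))/2.
An antiderivative is F(y) = y/2 - sin(2*y)/4.
Then F(pi/2) - F(0) = (pi/4) - (0) = pi/4.

pi/4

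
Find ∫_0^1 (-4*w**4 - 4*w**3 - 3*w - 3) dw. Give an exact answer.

By the power rule, an antiderivative is F(w) = -4*w**5/5 - w**4 - 3*w**2/2 - 3*w.
Then F(1) - F(0) = (-63/10) - (0) = -63/10.

-63/10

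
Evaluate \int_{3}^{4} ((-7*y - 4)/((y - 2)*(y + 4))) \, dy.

Factor the denominator: y**2 + 2*y - 8 = (y + 4)(y - 2).
Partial fractions: (-7*y - 4)/((y - 2)*(y + 4)) = -4/(y + 4) - 3/(y - 2).
An antiderivative is F(y) = -3*log(y - 2) - 4*log(y + 4).
Then F(4) - F(3) = (-15*log(2)) - (-4*log(7)) = -15*log(2) + 4*log(7).

-15*log(2) + 4*log(7)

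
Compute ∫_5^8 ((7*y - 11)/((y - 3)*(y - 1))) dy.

-9*log(2) + 2*log(7) + 5*log(5)

Factor the denominator: y**2 - 4*y + 3 = (y - 1)(y - 3).
Partial fractions: (7*y - 11)/((y - 3)*(y - 1)) = 2/(y - 1) + 5/(y - 3).
An antiderivative is F(y) = 5*log(y - 3) + 2*log(y - 1).
Then F(8) - F(5) = (2*log(7) + 5*log(5)) - (9*log(2)) = -9*log(2) + 2*log(7) + 5*log(5).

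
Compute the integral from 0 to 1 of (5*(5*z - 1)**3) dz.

Let u = 5*z - 1, so du = 5 dz. When z = 0, u = -1; when z = 1, u = 4.
The integral becomes ∫ u**3 du from -1 to 4, with antiderivative u**4/4.
Back in z: F(z) = (5*z - 1)**4/4.
Then F(1) - F(0) = (64) - (1/4) = 255/4.

255/4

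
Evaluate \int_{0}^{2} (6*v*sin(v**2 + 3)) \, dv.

3*cos(3) - 3*cos(7)

Let u = v**2 + 3, so du = 2*v dv. When v = 0, u = 3; when v = 2, u = 7.
The integral becomes 3·∫ sin(u) du from 3 to 7, with antiderivative -3*cos(u).
Back in v: F(v) = -3*cos(v**2 + 3).
Then F(2) - F(0) = (-3*cos(7)) - (-3*cos(3)) = 3*cos(3) - 3*cos(7).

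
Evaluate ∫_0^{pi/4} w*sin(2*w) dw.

Integrate by parts once (u = w, dv = sin(2*w) dw).
An antiderivative is F(w) = -w*cos(2*w)/2 + sin(2*w)/4.
Then F(pi/4) - F(0) = (1/4) - (0) = 1/4.

1/4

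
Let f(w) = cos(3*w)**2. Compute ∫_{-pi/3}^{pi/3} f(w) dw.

Use the identity cos^2(3*w) = (1 + cos(6*w))/2.
An antiderivative is F(w) = w/2 + sin(6*w)/12.
Then F(pi/3) - F(-pi/3) = (pi/6) - (-pi/6) = pi/3.

pi/3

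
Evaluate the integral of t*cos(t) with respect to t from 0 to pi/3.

Integrate by parts once (u = t, dv = cos(t) dt).
An antiderivative is F(t) = t*sin(t) + cos(t).
Then F(pi/3) - F(0) = (1/2 + sqrt(3)*pi/6) - (1) = -1/2 + sqrt(3)*pi/6.

-1/2 + sqrt(3)*pi/6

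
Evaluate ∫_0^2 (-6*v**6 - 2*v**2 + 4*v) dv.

By the power rule, an antiderivative is F(v) = -6*v**7/7 - 2*v**3/3 + 2*v**2.
Then F(2) - F(0) = (-2248/21) - (0) = -2248/21.

-2248/21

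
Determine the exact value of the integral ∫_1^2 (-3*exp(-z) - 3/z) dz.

-3*log(2) - 3*exp(-1) + 3*exp(-2)

An antiderivative is F(z) = -3*log(z) + 3*exp(-z).
Then F(2) - F(1) = (-3*log(2) + 3*exp(-2)) - (3*exp(-1)) = -3*log(2) - 3*exp(-1) + 3*exp(-2).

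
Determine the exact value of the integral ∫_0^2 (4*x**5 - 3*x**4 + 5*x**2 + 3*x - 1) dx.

204/5

By the power rule, an antiderivative is F(x) = 2*x**6/3 - 3*x**5/5 + 5*x**3/3 + 3*x**2/2 - x.
Then F(2) - F(0) = (204/5) - (0) = 204/5.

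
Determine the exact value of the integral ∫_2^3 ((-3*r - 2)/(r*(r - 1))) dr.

Factor the denominator: r**2 - r = r(r - 1).
Partial fractions: (-3*r - 2)/(r*(r - 1)) = 2/r - 5/(r - 1).
An antiderivative is F(r) = 2*log(r) - 5*log(r - 1).
Then F(3) - F(2) = (log(9/32)) - (log(4)) = -7*log(2) + 2*log(3).

-7*log(2) + 2*log(3)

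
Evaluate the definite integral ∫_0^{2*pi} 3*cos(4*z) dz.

An antiderivative is F(z) = 3*sin(4*z)/4.
Then F(2*pi) - F(0) = (0) - (0) = 0.

0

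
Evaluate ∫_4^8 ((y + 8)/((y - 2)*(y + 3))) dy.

Factor the denominator: y**2 + y - 6 = (y + 3)(y - 2).
Partial fractions: (y + 8)/((y - 2)*(y + 3)) = -1/(y + 3) + 2/(y - 2).
An antiderivative is F(y) = 2*log(y - 2) - log(y + 3).
Then F(8) - F(4) = (log(36/11)) - (log(4/7)) = log(63/11).

log(63/11)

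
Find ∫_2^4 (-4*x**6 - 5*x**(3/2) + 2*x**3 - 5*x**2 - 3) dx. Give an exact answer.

-195982/21 + 8*sqrt(2)

By the power rule, an antiderivative is F(x) = -4*x**7/7 - 2*x**(5/2) + x**4/2 - 5*x**3/3 - 3*x.
Then F(4) - F(2) = (-197756/21) - (-1774/21 - 8*sqrt(2)) = -195982/21 + 8*sqrt(2).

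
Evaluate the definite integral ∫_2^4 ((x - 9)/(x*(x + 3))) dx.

Factor the denominator: x**2 + 3*x = (x + 3)x.
Partial fractions: (x - 9)/(x*(x + 3)) = 4/(x + 3) - 3/x.
An antiderivative is F(x) = -3*log(x) + 4*log(x + 3).
Then F(4) - F(2) = (-6*log(2) + 4*log(7)) - (-3*log(2) + 4*log(5)) = -4*log(5) - 3*log(2) + 4*log(7).

-4*log(5) - 3*log(2) + 4*log(7)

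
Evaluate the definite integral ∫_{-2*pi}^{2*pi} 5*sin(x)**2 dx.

10*pi

Use the identity sin^2(x) = (1 - cos(2*x))/2.
An antiderivative is F(x) = 5*x/2 - 5*sin(2*x)/4.
Then F(2*pi) - F(-2*pi) = (5*pi) - (-5*pi) = 10*pi.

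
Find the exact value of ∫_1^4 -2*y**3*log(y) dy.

Integrate by parts once (u = ln y, dv = -2*y**3 dy).
An antiderivative is F(y) = -y**4*(4*log(y) - 1)/8.
Then F(4) - F(1) = (32 - 256*log(2)) - (1/8) = 255/8 - 256*log(2).

255/8 - 256*log(2)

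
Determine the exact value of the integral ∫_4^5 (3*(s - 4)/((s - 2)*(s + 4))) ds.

-11*log(2) + 7*log(3)

Factor the denominator: s**2 + 2*s - 8 = (s + 4)(s - 2).
Partial fractions: 3*(s - 4)/((s - 2)*(s + 4)) = 4/(s + 4) - 1/(s - 2).
An antiderivative is F(s) = -log(s - 2) + 4*log(s + 4).
Then F(5) - F(4) = (7*log(3)) - (11*log(2)) = -11*log(2) + 7*log(3).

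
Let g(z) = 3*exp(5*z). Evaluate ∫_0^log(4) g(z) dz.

Let u = exp(z), so du = exp(z) dz. When z = 0, u = 1; when z = log(4), u = 4.
The integral becomes 3·∫ u**4 du from 1 to 4, with antiderivative 3*u**5/5.
Back in z: F(z) = 3*exp(5*z)/5.
Then F(log(4)) - F(0) = (3072/5) - (3/5) = 3069/5.

3069/5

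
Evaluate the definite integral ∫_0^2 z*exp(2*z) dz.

1/4 + 3*exp(4)/4

Integrate by parts once (u = z, dv = exp(2*z) dz).
An antiderivative is F(z) = (2*z - 1)*exp(2*z)/4.
Then F(2) - F(0) = (3*exp(4)/4) - (-1/4) = 1/4 + 3*exp(4)/4.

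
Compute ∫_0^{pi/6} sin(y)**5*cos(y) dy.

1/384

Let u = sin(y), so du = cos(y) dy. When y = 0, u = 0; when y = pi/6, u = 1/2.
The integral becomes ∫ u**5 du from 0 to 1/2, with antiderivative u**6/6.
Back in y: F(y) = sin(y)**6/6.
Then F(pi/6) - F(0) = (1/384) - (0) = 1/384.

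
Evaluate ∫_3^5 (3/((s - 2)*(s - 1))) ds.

Factor the denominator: s**2 - 3*s + 2 = (s - 1)(s - 2).
Partial fractions: 3/((s - 2)*(s - 1)) = -3/(s - 1) + 3/(s - 2).
An antiderivative is F(s) = 3*log(s - 2) - 3*log(s - 1).
Then F(5) - F(3) = (log(27/64)) - (-log(8)) = log(27/8).

log(27/8)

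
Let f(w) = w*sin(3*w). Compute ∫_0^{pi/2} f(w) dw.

-1/9

Integrate by parts once (u = w, dv = sin(3*w) dw).
An antiderivative is F(w) = -w*cos(3*w)/3 + sin(3*w)/9.
Then F(pi/2) - F(0) = (-1/9) - (0) = -1/9.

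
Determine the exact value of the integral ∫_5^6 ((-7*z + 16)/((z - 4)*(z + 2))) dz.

Factor the denominator: z**2 - 2*z - 8 = (z + 2)(z - 4).
Partial fractions: (-7*z + 16)/((z - 4)*(z + 2)) = -5/(z + 2) - 2/(z - 4).
An antiderivative is F(z) = -2*log(z - 4) - 5*log(z + 2).
Then F(6) - F(5) = (-17*log(2)) - (-5*log(7)) = -17*log(2) + 5*log(7).

-17*log(2) + 5*log(7)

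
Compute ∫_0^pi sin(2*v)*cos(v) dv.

Use the identity sin(2*v)cos(v) = [sin(3*v) + sin(v)]/2.
An antiderivative is F(v) = -cos(v)/2 - cos(3*v)/6.
Then F(pi) - F(0) = (2/3) - (-2/3) = 4/3.

4/3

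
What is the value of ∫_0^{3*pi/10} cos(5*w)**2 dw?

Use the identity cos^2(5*w) = (1 + cos(10*w))/2.
An antiderivative is F(w) = w/2 + sin(10*w)/20.
Then F(3*pi/10) - F(0) = (3*pi/20) - (0) = 3*pi/20.

3*pi/20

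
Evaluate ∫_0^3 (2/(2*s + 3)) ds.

Let u = 2*s + 3, so du = 2 ds. When s = 0, u = 3; when s = 3, u = 9.
The integral becomes ∫ 1/u du from 3 to 9, with antiderivative log(u).
Back in s: F(s) = log(2*s + 3).
Then F(3) - F(0) = (log(9)) - (log(3)) = log(3).

log(3)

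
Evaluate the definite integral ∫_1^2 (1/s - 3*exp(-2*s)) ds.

An antiderivative is F(s) = log(s) + 3*exp(-2*s)/2.
Then F(2) - F(1) = (3*exp(-4)/2 + log(2)) - (3*exp(-2)/2) = -3*exp(-2)/2 + 3*exp(-4)/2 + log(2).

-3*exp(-2)/2 + 3*exp(-4)/2 + log(2)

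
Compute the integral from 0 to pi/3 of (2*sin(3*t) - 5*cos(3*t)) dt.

4/3

An antiderivative is F(t) = -5*sin(3*t)/3 - 2*cos(3*t)/3.
Then F(pi/3) - F(0) = (2/3) - (-2/3) = 4/3.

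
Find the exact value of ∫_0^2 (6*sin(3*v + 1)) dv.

Let u = 3*v + 1, so du = 3 dv. When v = 0, u = 1; when v = 2, u = 7.
The integral becomes 2·∫ sin(u) du from 1 to 7, with antiderivative -2*cos(u).
Back in v: F(v) = -2*cos(3*v + 1).
Then F(2) - F(0) = (-2*cos(7)) - (-2*cos(1)) = -2*cos(7) + 2*cos(1).

-2*cos(7) + 2*cos(1)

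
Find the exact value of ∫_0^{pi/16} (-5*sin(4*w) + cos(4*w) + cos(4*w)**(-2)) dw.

-1 + 3*sqrt(2)/4

An antiderivative is F(w) = sin(4*w)/4 + 5*cos(4*w)/4 + tan(4*w)/4.
Then F(pi/16) - F(0) = (1/4 + 3*sqrt(2)/4) - (5/4) = -1 + 3*sqrt(2)/4.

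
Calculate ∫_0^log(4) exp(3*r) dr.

Let u = exp(r), so du = exp(r) dr. When r = 0, u = 1; when r = log(4), u = 4.
The integral becomes ∫ u**2 du from 1 to 4, with antiderivative u**3/3.
Back in r: F(r) = exp(3*r)/3.
Then F(log(4)) - F(0) = (64/3) - (1/3) = 21.

21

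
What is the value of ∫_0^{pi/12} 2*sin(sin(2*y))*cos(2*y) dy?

1 - cos(1/2)

Let u = sin(2*y), so du = 2*cos(2*y) dy. When y = 0, u = 0; when y = pi/12, u = 1/2.
The integral becomes ∫ sin(u) du from 0 to 1/2, with antiderivative -cos(u).
Back in y: F(y) = -cos(sin(2*y)).
Then F(pi/12) - F(0) = (-cos(1/2)) - (-1) = 1 - cos(1/2).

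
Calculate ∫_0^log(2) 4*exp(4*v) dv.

Let u = exp(v), so du = exp(v) dv. When v = 0, u = 1; when v = log(2), u = 2.
The integral becomes 4·∫ u**3 du from 1 to 2, with antiderivative u**4.
Back in v: F(v) = exp(4*v).
Then F(log(2)) - F(0) = (16) - (1) = 15.

15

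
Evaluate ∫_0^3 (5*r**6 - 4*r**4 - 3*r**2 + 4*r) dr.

By the power rule, an antiderivative is F(r) = 5*r**7/7 - 4*r**5/5 - r**3 + 2*r**2.
Then F(3) - F(0) = (47556/35) - (0) = 47556/35.

47556/35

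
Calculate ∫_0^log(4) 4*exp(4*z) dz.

Let u = exp(z), so du = exp(z) dz. When z = 0, u = 1; when z = log(4), u = 4.
The integral becomes 4·∫ u**3 du from 1 to 4, with antiderivative u**4.
Back in z: F(z) = exp(4*z).
Then F(log(4)) - F(0) = (256) - (1) = 255.

255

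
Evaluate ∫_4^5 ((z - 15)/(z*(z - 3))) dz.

Factor the denominator: z**2 - 3*z = z(z - 3).
Partial fractions: (z - 15)/(z*(z - 3)) = 5/z - 4/(z - 3).
An antiderivative is F(z) = 5*log(z) - 4*log(z - 3).
Then F(5) - F(4) = (-4*log(2) + 5*log(5)) - (10*log(2)) = -14*log(2) + 5*log(5).

-14*log(2) + 5*log(5)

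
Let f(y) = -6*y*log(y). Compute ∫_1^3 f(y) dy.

12 - 27*log(3)

Integrate by parts once (u = ln y, dv = -6*y dy).
An antiderivative is F(y) = -3*y**2*(2*log(y) - 1)/2.
Then F(3) - F(1) = (27/2 - 27*log(3)) - (3/2) = 12 - 27*log(3).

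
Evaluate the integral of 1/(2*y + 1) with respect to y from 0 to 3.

An antiderivative is F(y) = log(2*y + 1)/2.
Then F(3) - F(0) = (log(7)/2) - (0) = log(7)/2.

log(7)/2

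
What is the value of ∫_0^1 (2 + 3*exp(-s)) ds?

5 - 3*exp(-1)

An antiderivative is F(s) = 2*s - 3*exp(-s).
Then F(1) - F(0) = (2 - 3*exp(-1)) - (-3) = 5 - 3*exp(-1).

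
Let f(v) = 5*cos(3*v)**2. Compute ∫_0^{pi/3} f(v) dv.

Use the identity cos^2(3*v) = (1 + cos(6*v))/2.
An antiderivative is F(v) = 5*v/2 + 5*sin(6*v)/12.
Then F(pi/3) - F(0) = (5*pi/6) - (0) = 5*pi/6.

5*pi/6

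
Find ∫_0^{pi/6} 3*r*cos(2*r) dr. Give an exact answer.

Integrate by parts once (u = r, dv = 3*cos(2*r) dr).
An antiderivative is F(r) = 3*r*sin(2*r)/2 + 3*cos(2*r)/4.
Then F(pi/6) - F(0) = (3/8 + sqrt(3)*pi/8) - (3/4) = -3/8 + sqrt(3)*pi/8.

-3/8 + sqrt(3)*pi/8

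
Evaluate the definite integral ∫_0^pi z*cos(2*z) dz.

0

Integrate by parts once (u = z, dv = cos(2*z) dz).
An antiderivative is F(z) = z*sin(2*z)/2 + cos(2*z)/4.
Then F(pi) - F(0) = (1/4) - (1/4) = 0.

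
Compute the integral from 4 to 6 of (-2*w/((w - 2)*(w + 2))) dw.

log(3/8)

Factor the denominator: w**2 - 4 = (w + 2)(w - 2).
Partial fractions: -2*w/((w - 2)*(w + 2)) = -1/(w + 2) - 1/(w - 2).
An antiderivative is F(w) = -log(w - 2) - log(w + 2).
Then F(6) - F(4) = (-log(32)) - (-log(12)) = log(3/8).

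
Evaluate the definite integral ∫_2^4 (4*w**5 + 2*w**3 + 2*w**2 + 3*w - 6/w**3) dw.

137413/48

By the power rule, an antiderivative is F(w) = 2*w**6/3 + w**4/2 + 2*w**3/3 + 3*w**2/2 + 3/w**2.
Then F(4) - F(2) = (140425/48) - (251/4) = 137413/48.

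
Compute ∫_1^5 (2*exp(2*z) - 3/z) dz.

-exp(2) - 3*log(5) + exp(10)

An antiderivative is F(z) = exp(2*z) - 3*log(z).
Then F(5) - F(1) = (-3*log(5) + exp(10)) - (exp(2)) = -exp(2) - 3*log(5) + exp(10).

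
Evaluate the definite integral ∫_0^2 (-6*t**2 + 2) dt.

-12

By the power rule, an antiderivative is F(t) = -2*t**3 + 2*t.
Then F(2) - F(0) = (-12) - (0) = -12.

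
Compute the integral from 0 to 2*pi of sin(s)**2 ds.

pi

Use the identity sin^2(s) = (1 - cos(2*s))/2.
An antiderivative is F(s) = s/2 - sin(2*s)/4.
Then F(2*pi) - F(0) = (pi) - (0) = pi.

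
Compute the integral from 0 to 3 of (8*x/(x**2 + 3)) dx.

Let u = x**2 + 3, so du = 2*x dx. When x = 0, u = 3; when x = 3, u = 12.
The integral becomes 4·∫ 1/u du from 3 to 12, with antiderivative 4*log(u).
Back in x: F(x) = 4*log(x**2 + 3).
Then F(3) - F(0) = (4*log(3) + 8*log(2)) - (log(81)) = 8*log(2).

8*log(2)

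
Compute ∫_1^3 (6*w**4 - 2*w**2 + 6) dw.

4276/15

By the power rule, an antiderivative is F(w) = 6*w**5/5 - 2*w**3/3 + 6*w.
Then F(3) - F(1) = (1458/5) - (98/15) = 4276/15.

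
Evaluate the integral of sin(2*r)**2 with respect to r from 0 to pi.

pi/2

Use the identity sin^2(2*r) = (1 - cos(4*r))/2.
An antiderivative is F(r) = r/2 - sin(4*r)/8.
Then F(pi) - F(0) = (pi/2) - (0) = pi/2.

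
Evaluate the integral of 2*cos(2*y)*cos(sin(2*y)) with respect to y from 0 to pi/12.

sin(1/2)

Let u = sin(2*y), so du = 2*cos(2*y) dy. When y = 0, u = 0; when y = pi/12, u = 1/2.
The integral becomes ∫ cos(u) du from 0 to 1/2, with antiderivative sin(u).
Back in y: F(y) = sin(sin(2*y)).
Then F(pi/12) - F(0) = (sin(1/2)) - (0) = sin(1/2).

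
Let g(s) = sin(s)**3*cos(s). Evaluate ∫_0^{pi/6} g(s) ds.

Let u = sin(s), so du = cos(s) ds. When s = 0, u = 0; when s = pi/6, u = 1/2.
The integral becomes ∫ u**3 du from 0 to 1/2, with antiderivative u**4/4.
Back in s: F(s) = sin(s)**4/4.
Then F(pi/6) - F(0) = (1/64) - (0) = 1/64.

1/64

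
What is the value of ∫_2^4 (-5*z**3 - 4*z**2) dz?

By the power rule, an antiderivative is F(z) = -5*z**4/4 - 4*z**3/3.
Then F(4) - F(2) = (-1216/3) - (-92/3) = -1124/3.

-1124/3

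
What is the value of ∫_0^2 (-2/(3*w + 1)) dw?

-2*log(7)/3

An antiderivative is F(w) = -2*log(3*w + 1)/3.
Then F(2) - F(0) = (-2*log(7)/3) - (0) = -2*log(7)/3.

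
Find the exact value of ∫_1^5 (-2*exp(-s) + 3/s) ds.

An antiderivative is F(s) = 3*log(s) + 2*exp(-s).
Then F(5) - F(1) = (2*exp(-5) + 3*log(5)) - (2*exp(-1)) = -2*exp(-1) + 2*exp(-5) + 3*log(5).

-2*exp(-1) + 2*exp(-5) + 3*log(5)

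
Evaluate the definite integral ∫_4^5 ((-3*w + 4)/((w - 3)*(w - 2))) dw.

-7*log(2) + 2*log(3)

Factor the denominator: w**2 - 5*w + 6 = (w - 2)(w - 3).
Partial fractions: (-3*w + 4)/((w - 3)*(w - 2)) = 2/(w - 2) - 5/(w - 3).
An antiderivative is F(w) = -5*log(w - 3) + 2*log(w - 2).
Then F(5) - F(4) = (log(9/32)) - (log(4)) = -7*log(2) + 2*log(3).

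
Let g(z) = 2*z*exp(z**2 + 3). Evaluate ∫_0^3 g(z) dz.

-exp(3) + exp(12)

Let u = z**2 + 3, so du = 2*z dz. When z = 0, u = 3; when z = 3, u = 12.
The integral becomes ∫ exp(u) du from 3 to 12, with antiderivative exp(u).
Back in z: F(z) = exp(z**2 + 3).
Then F(3) - F(0) = (exp(12)) - (exp(3)) = -exp(3) + exp(12).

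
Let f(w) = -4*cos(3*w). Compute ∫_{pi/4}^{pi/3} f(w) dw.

An antiderivative is F(w) = -4*sin(3*w)/3.
Then F(pi/3) - F(pi/4) = (0) - (-2*sqrt(2)/3) = 2*sqrt(2)/3.

2*sqrt(2)/3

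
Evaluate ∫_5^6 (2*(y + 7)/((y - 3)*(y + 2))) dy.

Factor the denominator: y**2 - y - 6 = (y + 2)(y - 3).
Partial fractions: 2*(y + 7)/((y - 3)*(y + 2)) = -2/(y + 2) + 4/(y - 3).
An antiderivative is F(y) = 4*log(y - 3) - 2*log(y + 2).
Then F(6) - F(5) = (log(81/64)) - (log(16/49)) = -10*log(2) + 2*log(7) + 4*log(3).

-10*log(2) + 2*log(7) + 4*log(3)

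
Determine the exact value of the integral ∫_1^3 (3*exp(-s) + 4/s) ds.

-3*exp(-3) + 3*exp(-1) + 4*log(3)

An antiderivative is F(s) = 4*log(s) - 3*exp(-s).
Then F(3) - F(1) = (-3*exp(-3) + 4*log(3)) - (-3*exp(-1)) = -3*exp(-3) + 3*exp(-1) + 4*log(3).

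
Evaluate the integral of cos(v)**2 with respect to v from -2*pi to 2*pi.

2*pi

Use the identity cos^2(v) = (1 + cos(2*v))/2.
An antiderivative is F(v) = v/2 + sin(2*v)/4.
Then F(2*pi) - F(-2*pi) = (pi) - (-pi) = 2*pi.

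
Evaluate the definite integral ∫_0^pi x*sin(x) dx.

pi

Integrate by parts once (u = x, dv = sin(x) dx).
An antiderivative is F(x) = -x*cos(x) + sin(x).
Then F(pi) - F(0) = (pi) - (0) = pi.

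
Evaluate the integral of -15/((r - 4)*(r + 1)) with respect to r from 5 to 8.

-9*log(2) + 3*log(3)

Factor the denominator: r**2 - 3*r - 4 = (r + 1)(r - 4).
Partial fractions: -15/((r - 4)*(r + 1)) = 3/(r + 1) - 3/(r - 4).
An antiderivative is F(r) = -3*log(r - 4) + 3*log(r + 1).
Then F(8) - F(5) = (-6*log(2) + 6*log(3)) - (3*log(2) + 3*log(3)) = -9*log(2) + 3*log(3).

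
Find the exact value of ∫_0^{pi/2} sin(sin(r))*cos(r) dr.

1 - cos(1)

Let u = sin(r), so du = cos(r) dr. When r = 0, u = 0; when r = pi/2, u = 1.
The integral becomes ∫ sin(u) du from 0 to 1, with antiderivative -cos(u).
Back in r: F(r) = -cos(sin(r)).
Then F(pi/2) - F(0) = (-cos(1)) - (-1) = 1 - cos(1).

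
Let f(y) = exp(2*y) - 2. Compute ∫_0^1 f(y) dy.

An antiderivative is F(y) = exp(2*y)/2 - 2*y.
Then F(1) - F(0) = (-2 + exp(2)/2) - (1/2) = -5/2 + exp(2)/2.

-5/2 + exp(2)/2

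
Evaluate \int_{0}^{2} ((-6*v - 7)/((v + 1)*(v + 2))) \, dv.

-log(96)

Factor the denominator: v**2 + 3*v + 2 = (v + 2)(v + 1).
Partial fractions: (-6*v - 7)/((v + 1)*(v + 2)) = -5/(v + 2) - 1/(v + 1).
An antiderivative is F(v) = -log(v + 1) - 5*log(v + 2).
Then F(2) - F(0) = (-10*log(2) - log(3)) - (-log(32)) = -log(96).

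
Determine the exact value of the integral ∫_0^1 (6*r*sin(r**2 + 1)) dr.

Let u = r**2 + 1, so du = 2*r dr. When r = 0, u = 1; when r = 1, u = 2.
The integral becomes 3·∫ sin(u) du from 1 to 2, with antiderivative -3*cos(u).
Back in r: F(r) = -3*cos(r**2 + 1).
Then F(1) - F(0) = (-3*cos(2)) - (-3*cos(1)) = -3*cos(2) + 3*cos(1).

-3*cos(2) + 3*cos(1)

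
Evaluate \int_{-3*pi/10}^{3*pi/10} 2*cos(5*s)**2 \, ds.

3*pi/5

Use the identity cos^2(5*s) = (1 + cos(10*s))/2.
An antiderivative is F(s) = s + sin(10*s)/10.
Then F(3*pi/10) - F(-3*pi/10) = (3*pi/10) - (-3*pi/10) = 3*pi/5.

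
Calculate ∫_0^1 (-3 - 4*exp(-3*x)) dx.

An antiderivative is F(x) = -3*x + 4*exp(-3*x)/3.
Then F(1) - F(0) = (-3 + 4*exp(-3)/3) - (4/3) = -13/3 + 4*exp(-3)/3.

-13/3 + 4*exp(-3)/3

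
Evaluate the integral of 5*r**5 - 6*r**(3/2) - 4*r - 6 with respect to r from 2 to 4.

48*sqrt(2)/5 + 16236/5

By the power rule, an antiderivative is F(r) = 5*r**6/6 - 12*r**(5/2)/5 - 2*r**2 - 6*r.
Then F(4) - F(2) = (49208/15) - (100/3 - 48*sqrt(2)/5) = 48*sqrt(2)/5 + 16236/5.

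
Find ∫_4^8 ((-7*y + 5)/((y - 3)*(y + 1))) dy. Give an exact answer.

Factor the denominator: y**2 - 2*y - 3 = (y + 1)(y - 3).
Partial fractions: (-7*y + 5)/((y - 3)*(y + 1)) = -3/(y + 1) - 4/(y - 3).
An antiderivative is F(y) = -4*log(y - 3) - 3*log(y + 1).
Then F(8) - F(4) = (-6*log(3) - 4*log(5)) - (-3*log(5)) = -6*log(3) - log(5).

-6*log(3) - log(5)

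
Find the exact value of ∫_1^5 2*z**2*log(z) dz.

-248/9 + 250*log(5)/3

Integrate by parts once (u = ln z, dv = 2*z**2 dz).
An antiderivative is F(z) = 2*z**3*(3*log(z) - 1)/9.
Then F(5) - F(1) = (-250/9 + 250*log(5)/3) - (-2/9) = -248/9 + 250*log(5)/3.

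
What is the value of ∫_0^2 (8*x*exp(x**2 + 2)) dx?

-4*(1 - exp(4))*exp(2)

Let u = x**2 + 2, so du = 2*x dx. When x = 0, u = 2; when x = 2, u = 6.
The integral becomes 4·∫ exp(u) du from 2 to 6, with antiderivative 4*exp(u).
Back in x: F(x) = 4*exp(x**2 + 2).
Then F(2) - F(0) = (4*exp(6)) - (4*exp(2)) = -4*(1 - exp(4))*exp(2).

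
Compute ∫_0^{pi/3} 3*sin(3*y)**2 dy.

Use the identity sin^2(3*y) = (1 - cos(6*y))/2.
An antiderivative is F(y) = 3*y/2 - sin(6*y)/4.
Then F(pi/3) - F(0) = (pi/2) - (0) = pi/2.

pi/2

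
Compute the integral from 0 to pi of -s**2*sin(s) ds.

Integrate by parts twice (u = s^2, dv = -sin(s) ds).
An antiderivative is F(s) = s**2*cos(s) - 2*s*sin(s) - 2*cos(s).
Then F(pi) - F(0) = (2 - pi**2) - (-2) = 4 - pi**2.

4 - pi**2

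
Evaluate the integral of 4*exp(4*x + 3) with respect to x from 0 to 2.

-exp(3) + exp(11)

Let u = 4*x + 3, so du = 4 dx. When x = 0, u = 3; when x = 2, u = 11.
The integral becomes ∫ exp(u) du from 3 to 11, with antiderivative exp(u).
Back in x: F(x) = exp(4*x + 3).
Then F(2) - F(0) = (exp(11)) - (exp(3)) = -exp(3) + exp(11).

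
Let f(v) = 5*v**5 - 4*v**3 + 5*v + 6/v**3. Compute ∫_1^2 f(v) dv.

By the power rule, an antiderivative is F(v) = 5*v**6/6 - v**4 + 5*v**2/2 - 3/v**2.
Then F(2) - F(1) = (559/12) - (-2/3) = 189/4.

189/4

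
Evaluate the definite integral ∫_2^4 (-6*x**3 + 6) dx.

-348

By the power rule, an antiderivative is F(x) = -3*x**4/2 + 6*x.
Then F(4) - F(2) = (-360) - (-12) = -348.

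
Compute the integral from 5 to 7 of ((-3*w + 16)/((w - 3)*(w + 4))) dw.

-4*log(11) + log(2) + 8*log(3)

Factor the denominator: w**2 + w - 12 = (w + 4)(w - 3).
Partial fractions: (-3*w + 16)/((w - 3)*(w + 4)) = -4/(w + 4) + 1/(w - 3).
An antiderivative is F(w) = log(w - 3) - 4*log(w + 4).
Then F(7) - F(5) = (-4*log(11) + 2*log(2)) - (-8*log(3) + log(2)) = -4*log(11) + log(2) + 8*log(3).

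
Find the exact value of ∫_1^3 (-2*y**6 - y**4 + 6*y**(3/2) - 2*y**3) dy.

-25038/35 + 108*sqrt(3)/5

By the power rule, an antiderivative is F(y) = -2*y**7/7 + 12*y**(5/2)/5 - y**5/5 - y**4/2.
Then F(3) - F(1) = (-49977/70 + 108*sqrt(3)/5) - (99/70) = -25038/35 + 108*sqrt(3)/5.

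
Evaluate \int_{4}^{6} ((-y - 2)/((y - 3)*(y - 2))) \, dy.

-5*log(3) + 4*log(2)

Factor the denominator: y**2 - 5*y + 6 = (y - 2)(y - 3).
Partial fractions: (-y - 2)/((y - 3)*(y - 2)) = 4/(y - 2) - 5/(y - 3).
An antiderivative is F(y) = -5*log(y - 3) + 4*log(y - 2).
Then F(6) - F(4) = (-5*log(3) + 8*log(2)) - (log(16)) = -5*log(3) + 4*log(2).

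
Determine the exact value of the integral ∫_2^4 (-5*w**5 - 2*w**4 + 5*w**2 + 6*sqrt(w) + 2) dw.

By the power rule, an antiderivative is F(w) = -5*w**6/6 - 2*w**5/5 + 4*w**(3/2) + 5*w**3/3 + 2*w.
Then F(4) - F(2) = (-55144/15) - (-244/5 + 8*sqrt(2)) = -54412/15 - 8*sqrt(2).

-54412/15 - 8*sqrt(2)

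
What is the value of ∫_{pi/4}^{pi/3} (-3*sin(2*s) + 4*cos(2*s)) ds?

An antiderivative is F(s) = 2*sin(2*s) + 3*cos(2*s)/2.
Then F(pi/3) - F(pi/4) = (-3/4 + sqrt(3)) - (2) = -11/4 + sqrt(3).

-11/4 + sqrt(3)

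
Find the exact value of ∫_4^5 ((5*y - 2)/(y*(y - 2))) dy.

Factor the denominator: y**2 - 2*y = y(y - 2).
Partial fractions: (5*y - 2)/(y*(y - 2)) = 1/y + 4/(y - 2).
An antiderivative is F(y) = log(y) + 4*log(y - 2).
Then F(5) - F(4) = (log(5) + 4*log(3)) - (log(64)) = -6*log(2) + log(5) + 4*log(3).

-6*log(2) + log(5) + 4*log(3)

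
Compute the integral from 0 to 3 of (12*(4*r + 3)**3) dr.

37908

Let u = 4*r + 3, so du = 4 dr. When r = 0, u = 3; when r = 3, u = 15.
The integral becomes 3·∫ u**3 du from 3 to 15, with antiderivative 3*u**4/4.
Back in r: F(r) = 3*(4*r + 3)**4/4.
Then F(3) - F(0) = (151875/4) - (243/4) = 37908.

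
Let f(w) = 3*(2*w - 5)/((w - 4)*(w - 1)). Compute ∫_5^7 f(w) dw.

-3*log(2) + 6*log(3)

Factor the denominator: w**2 - 5*w + 4 = (w - 1)(w - 4).
Partial fractions: 3*(2*w - 5)/((w - 4)*(w - 1)) = 3/(w - 1) + 3/(w - 4).
An antiderivative is F(w) = 3*log(w - 4) + 3*log(w - 1).
Then F(7) - F(5) = (3*log(2) + 6*log(3)) - (log(64)) = -3*log(2) + 6*log(3).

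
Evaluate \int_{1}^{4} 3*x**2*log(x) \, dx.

Integrate by parts once (u = ln x, dv = 3*x**2 dx).
An antiderivative is F(x) = x**3*(3*log(x) - 1)/3.
Then F(4) - F(1) = (-64/3 + 128*log(2)) - (-1/3) = -21 + 128*log(2).

-21 + 128*log(2)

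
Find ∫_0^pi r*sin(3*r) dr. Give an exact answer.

Integrate by parts once (u = r, dv = sin(3*r) dr).
An antiderivative is F(r) = -r*cos(3*r)/3 + sin(3*r)/9.
Then F(pi) - F(0) = (pi/3) - (0) = pi/3.

pi/3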